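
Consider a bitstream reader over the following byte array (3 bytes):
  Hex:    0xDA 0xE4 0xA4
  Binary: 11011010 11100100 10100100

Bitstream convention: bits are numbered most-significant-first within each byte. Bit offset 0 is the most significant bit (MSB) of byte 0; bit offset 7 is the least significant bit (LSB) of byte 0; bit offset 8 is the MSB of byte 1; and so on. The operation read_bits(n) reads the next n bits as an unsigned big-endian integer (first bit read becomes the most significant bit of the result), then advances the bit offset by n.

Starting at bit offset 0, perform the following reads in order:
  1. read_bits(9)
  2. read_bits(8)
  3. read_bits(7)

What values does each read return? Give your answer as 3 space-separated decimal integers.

Answer: 437 201 36

Derivation:
Read 1: bits[0:9] width=9 -> value=437 (bin 110110101); offset now 9 = byte 1 bit 1; 15 bits remain
Read 2: bits[9:17] width=8 -> value=201 (bin 11001001); offset now 17 = byte 2 bit 1; 7 bits remain
Read 3: bits[17:24] width=7 -> value=36 (bin 0100100); offset now 24 = byte 3 bit 0; 0 bits remain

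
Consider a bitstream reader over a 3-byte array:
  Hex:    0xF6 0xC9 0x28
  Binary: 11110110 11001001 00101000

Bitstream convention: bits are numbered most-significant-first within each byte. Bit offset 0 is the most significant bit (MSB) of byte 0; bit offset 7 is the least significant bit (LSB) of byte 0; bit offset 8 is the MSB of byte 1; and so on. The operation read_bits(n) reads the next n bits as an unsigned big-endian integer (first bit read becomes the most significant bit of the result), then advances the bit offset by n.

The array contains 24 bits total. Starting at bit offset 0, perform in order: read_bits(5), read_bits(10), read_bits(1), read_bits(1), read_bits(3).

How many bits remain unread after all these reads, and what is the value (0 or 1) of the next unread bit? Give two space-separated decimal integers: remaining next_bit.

Read 1: bits[0:5] width=5 -> value=30 (bin 11110); offset now 5 = byte 0 bit 5; 19 bits remain
Read 2: bits[5:15] width=10 -> value=868 (bin 1101100100); offset now 15 = byte 1 bit 7; 9 bits remain
Read 3: bits[15:16] width=1 -> value=1 (bin 1); offset now 16 = byte 2 bit 0; 8 bits remain
Read 4: bits[16:17] width=1 -> value=0 (bin 0); offset now 17 = byte 2 bit 1; 7 bits remain
Read 5: bits[17:20] width=3 -> value=2 (bin 010); offset now 20 = byte 2 bit 4; 4 bits remain

Answer: 4 1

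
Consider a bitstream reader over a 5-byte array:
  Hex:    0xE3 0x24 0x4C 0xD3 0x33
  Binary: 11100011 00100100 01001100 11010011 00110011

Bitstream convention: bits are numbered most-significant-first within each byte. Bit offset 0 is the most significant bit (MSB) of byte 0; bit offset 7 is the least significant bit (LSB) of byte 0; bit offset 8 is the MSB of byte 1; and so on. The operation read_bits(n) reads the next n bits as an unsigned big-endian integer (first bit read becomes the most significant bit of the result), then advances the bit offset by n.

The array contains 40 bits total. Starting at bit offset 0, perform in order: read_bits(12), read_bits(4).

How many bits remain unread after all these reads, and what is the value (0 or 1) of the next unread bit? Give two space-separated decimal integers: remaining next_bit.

Answer: 24 0

Derivation:
Read 1: bits[0:12] width=12 -> value=3634 (bin 111000110010); offset now 12 = byte 1 bit 4; 28 bits remain
Read 2: bits[12:16] width=4 -> value=4 (bin 0100); offset now 16 = byte 2 bit 0; 24 bits remain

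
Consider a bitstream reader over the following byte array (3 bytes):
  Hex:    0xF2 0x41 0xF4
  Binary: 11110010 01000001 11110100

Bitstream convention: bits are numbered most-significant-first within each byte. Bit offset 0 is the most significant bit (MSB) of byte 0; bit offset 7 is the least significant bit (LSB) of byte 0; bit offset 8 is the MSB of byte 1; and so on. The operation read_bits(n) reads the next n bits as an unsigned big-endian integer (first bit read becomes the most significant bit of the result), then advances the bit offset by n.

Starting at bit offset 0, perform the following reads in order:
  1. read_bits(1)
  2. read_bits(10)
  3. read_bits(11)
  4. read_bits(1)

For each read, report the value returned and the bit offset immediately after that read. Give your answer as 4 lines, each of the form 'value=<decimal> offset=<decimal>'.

Answer: value=1 offset=1
value=914 offset=11
value=125 offset=22
value=0 offset=23

Derivation:
Read 1: bits[0:1] width=1 -> value=1 (bin 1); offset now 1 = byte 0 bit 1; 23 bits remain
Read 2: bits[1:11] width=10 -> value=914 (bin 1110010010); offset now 11 = byte 1 bit 3; 13 bits remain
Read 3: bits[11:22] width=11 -> value=125 (bin 00001111101); offset now 22 = byte 2 bit 6; 2 bits remain
Read 4: bits[22:23] width=1 -> value=0 (bin 0); offset now 23 = byte 2 bit 7; 1 bits remain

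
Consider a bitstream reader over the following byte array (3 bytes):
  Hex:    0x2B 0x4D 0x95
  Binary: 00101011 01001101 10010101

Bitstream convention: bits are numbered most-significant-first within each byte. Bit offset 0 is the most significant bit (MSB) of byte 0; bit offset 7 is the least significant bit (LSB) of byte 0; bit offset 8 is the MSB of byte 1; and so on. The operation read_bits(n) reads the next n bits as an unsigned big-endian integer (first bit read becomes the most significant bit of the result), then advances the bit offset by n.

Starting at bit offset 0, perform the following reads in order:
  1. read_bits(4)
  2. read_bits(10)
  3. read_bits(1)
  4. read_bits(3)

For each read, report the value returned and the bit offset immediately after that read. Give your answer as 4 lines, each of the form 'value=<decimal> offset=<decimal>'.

Answer: value=2 offset=4
value=723 offset=14
value=0 offset=15
value=6 offset=18

Derivation:
Read 1: bits[0:4] width=4 -> value=2 (bin 0010); offset now 4 = byte 0 bit 4; 20 bits remain
Read 2: bits[4:14] width=10 -> value=723 (bin 1011010011); offset now 14 = byte 1 bit 6; 10 bits remain
Read 3: bits[14:15] width=1 -> value=0 (bin 0); offset now 15 = byte 1 bit 7; 9 bits remain
Read 4: bits[15:18] width=3 -> value=6 (bin 110); offset now 18 = byte 2 bit 2; 6 bits remain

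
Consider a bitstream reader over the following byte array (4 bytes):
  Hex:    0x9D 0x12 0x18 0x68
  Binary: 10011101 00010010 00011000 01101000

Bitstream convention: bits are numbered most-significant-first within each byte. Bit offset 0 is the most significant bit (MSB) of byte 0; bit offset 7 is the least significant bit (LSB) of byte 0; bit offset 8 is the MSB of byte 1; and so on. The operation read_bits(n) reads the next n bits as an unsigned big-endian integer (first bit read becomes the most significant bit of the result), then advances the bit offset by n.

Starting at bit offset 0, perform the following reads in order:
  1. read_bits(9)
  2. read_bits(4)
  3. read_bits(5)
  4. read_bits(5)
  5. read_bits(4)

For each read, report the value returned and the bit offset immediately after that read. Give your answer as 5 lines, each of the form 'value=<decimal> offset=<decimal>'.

Answer: value=314 offset=9
value=2 offset=13
value=8 offset=18
value=12 offset=23
value=3 offset=27

Derivation:
Read 1: bits[0:9] width=9 -> value=314 (bin 100111010); offset now 9 = byte 1 bit 1; 23 bits remain
Read 2: bits[9:13] width=4 -> value=2 (bin 0010); offset now 13 = byte 1 bit 5; 19 bits remain
Read 3: bits[13:18] width=5 -> value=8 (bin 01000); offset now 18 = byte 2 bit 2; 14 bits remain
Read 4: bits[18:23] width=5 -> value=12 (bin 01100); offset now 23 = byte 2 bit 7; 9 bits remain
Read 5: bits[23:27] width=4 -> value=3 (bin 0011); offset now 27 = byte 3 bit 3; 5 bits remain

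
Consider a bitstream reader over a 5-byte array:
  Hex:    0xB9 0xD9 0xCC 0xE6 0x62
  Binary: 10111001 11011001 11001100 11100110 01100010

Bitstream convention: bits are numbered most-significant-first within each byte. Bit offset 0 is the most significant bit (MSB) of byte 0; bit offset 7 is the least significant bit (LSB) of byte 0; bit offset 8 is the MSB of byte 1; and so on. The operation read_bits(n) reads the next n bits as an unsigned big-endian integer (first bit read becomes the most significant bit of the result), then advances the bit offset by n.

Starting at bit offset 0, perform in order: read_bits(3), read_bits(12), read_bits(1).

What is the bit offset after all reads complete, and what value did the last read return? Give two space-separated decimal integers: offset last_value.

Read 1: bits[0:3] width=3 -> value=5 (bin 101); offset now 3 = byte 0 bit 3; 37 bits remain
Read 2: bits[3:15] width=12 -> value=3308 (bin 110011101100); offset now 15 = byte 1 bit 7; 25 bits remain
Read 3: bits[15:16] width=1 -> value=1 (bin 1); offset now 16 = byte 2 bit 0; 24 bits remain

Answer: 16 1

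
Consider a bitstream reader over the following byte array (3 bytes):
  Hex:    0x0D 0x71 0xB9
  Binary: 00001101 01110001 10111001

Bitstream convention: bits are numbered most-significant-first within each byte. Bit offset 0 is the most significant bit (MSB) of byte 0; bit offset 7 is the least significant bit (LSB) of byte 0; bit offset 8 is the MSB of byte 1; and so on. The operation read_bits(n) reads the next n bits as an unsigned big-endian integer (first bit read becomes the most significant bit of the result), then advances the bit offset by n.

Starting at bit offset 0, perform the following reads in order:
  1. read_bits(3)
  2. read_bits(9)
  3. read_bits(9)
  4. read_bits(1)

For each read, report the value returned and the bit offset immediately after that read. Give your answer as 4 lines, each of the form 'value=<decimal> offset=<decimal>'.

Read 1: bits[0:3] width=3 -> value=0 (bin 000); offset now 3 = byte 0 bit 3; 21 bits remain
Read 2: bits[3:12] width=9 -> value=215 (bin 011010111); offset now 12 = byte 1 bit 4; 12 bits remain
Read 3: bits[12:21] width=9 -> value=55 (bin 000110111); offset now 21 = byte 2 bit 5; 3 bits remain
Read 4: bits[21:22] width=1 -> value=0 (bin 0); offset now 22 = byte 2 bit 6; 2 bits remain

Answer: value=0 offset=3
value=215 offset=12
value=55 offset=21
value=0 offset=22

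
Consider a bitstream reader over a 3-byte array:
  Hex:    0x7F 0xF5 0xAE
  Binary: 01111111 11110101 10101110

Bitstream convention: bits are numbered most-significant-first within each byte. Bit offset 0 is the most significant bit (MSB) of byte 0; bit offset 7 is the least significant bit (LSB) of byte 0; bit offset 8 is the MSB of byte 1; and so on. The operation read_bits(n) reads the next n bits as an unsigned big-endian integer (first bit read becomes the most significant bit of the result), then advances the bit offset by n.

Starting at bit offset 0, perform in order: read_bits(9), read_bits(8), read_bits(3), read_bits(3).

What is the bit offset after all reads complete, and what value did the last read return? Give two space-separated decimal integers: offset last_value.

Answer: 23 7

Derivation:
Read 1: bits[0:9] width=9 -> value=255 (bin 011111111); offset now 9 = byte 1 bit 1; 15 bits remain
Read 2: bits[9:17] width=8 -> value=235 (bin 11101011); offset now 17 = byte 2 bit 1; 7 bits remain
Read 3: bits[17:20] width=3 -> value=2 (bin 010); offset now 20 = byte 2 bit 4; 4 bits remain
Read 4: bits[20:23] width=3 -> value=7 (bin 111); offset now 23 = byte 2 bit 7; 1 bits remain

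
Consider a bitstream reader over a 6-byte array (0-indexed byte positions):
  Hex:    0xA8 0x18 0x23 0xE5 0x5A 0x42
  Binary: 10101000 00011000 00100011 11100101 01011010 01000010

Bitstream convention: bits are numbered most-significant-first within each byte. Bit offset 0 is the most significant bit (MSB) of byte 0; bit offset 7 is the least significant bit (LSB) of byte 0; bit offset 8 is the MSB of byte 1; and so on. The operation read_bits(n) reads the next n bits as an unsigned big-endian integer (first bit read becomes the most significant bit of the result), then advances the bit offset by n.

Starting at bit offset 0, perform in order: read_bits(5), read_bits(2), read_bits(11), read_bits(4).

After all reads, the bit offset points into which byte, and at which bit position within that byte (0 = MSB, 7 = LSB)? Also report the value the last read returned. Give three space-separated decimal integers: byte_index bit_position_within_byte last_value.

Answer: 2 6 8

Derivation:
Read 1: bits[0:5] width=5 -> value=21 (bin 10101); offset now 5 = byte 0 bit 5; 43 bits remain
Read 2: bits[5:7] width=2 -> value=0 (bin 00); offset now 7 = byte 0 bit 7; 41 bits remain
Read 3: bits[7:18] width=11 -> value=96 (bin 00001100000); offset now 18 = byte 2 bit 2; 30 bits remain
Read 4: bits[18:22] width=4 -> value=8 (bin 1000); offset now 22 = byte 2 bit 6; 26 bits remain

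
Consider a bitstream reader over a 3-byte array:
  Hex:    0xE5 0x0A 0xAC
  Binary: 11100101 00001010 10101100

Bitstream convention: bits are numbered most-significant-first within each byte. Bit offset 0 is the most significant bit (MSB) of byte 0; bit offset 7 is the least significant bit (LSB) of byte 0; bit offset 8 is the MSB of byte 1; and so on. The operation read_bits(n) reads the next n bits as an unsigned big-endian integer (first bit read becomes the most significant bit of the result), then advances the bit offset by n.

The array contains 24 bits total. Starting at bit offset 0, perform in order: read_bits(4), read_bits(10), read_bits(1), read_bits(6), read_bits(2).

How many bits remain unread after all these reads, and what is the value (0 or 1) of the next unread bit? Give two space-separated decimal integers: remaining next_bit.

Answer: 1 0

Derivation:
Read 1: bits[0:4] width=4 -> value=14 (bin 1110); offset now 4 = byte 0 bit 4; 20 bits remain
Read 2: bits[4:14] width=10 -> value=322 (bin 0101000010); offset now 14 = byte 1 bit 6; 10 bits remain
Read 3: bits[14:15] width=1 -> value=1 (bin 1); offset now 15 = byte 1 bit 7; 9 bits remain
Read 4: bits[15:21] width=6 -> value=21 (bin 010101); offset now 21 = byte 2 bit 5; 3 bits remain
Read 5: bits[21:23] width=2 -> value=2 (bin 10); offset now 23 = byte 2 bit 7; 1 bits remain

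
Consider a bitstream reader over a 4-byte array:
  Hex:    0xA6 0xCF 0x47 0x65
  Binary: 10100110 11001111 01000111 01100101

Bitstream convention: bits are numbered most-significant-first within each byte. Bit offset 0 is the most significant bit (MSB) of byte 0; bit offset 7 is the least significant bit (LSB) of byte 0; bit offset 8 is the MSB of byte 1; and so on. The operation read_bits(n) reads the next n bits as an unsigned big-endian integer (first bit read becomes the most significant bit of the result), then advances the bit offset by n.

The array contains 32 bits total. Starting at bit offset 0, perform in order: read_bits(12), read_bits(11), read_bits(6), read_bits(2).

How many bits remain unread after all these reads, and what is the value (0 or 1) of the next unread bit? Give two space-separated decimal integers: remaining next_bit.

Answer: 1 1

Derivation:
Read 1: bits[0:12] width=12 -> value=2668 (bin 101001101100); offset now 12 = byte 1 bit 4; 20 bits remain
Read 2: bits[12:23] width=11 -> value=1955 (bin 11110100011); offset now 23 = byte 2 bit 7; 9 bits remain
Read 3: bits[23:29] width=6 -> value=44 (bin 101100); offset now 29 = byte 3 bit 5; 3 bits remain
Read 4: bits[29:31] width=2 -> value=2 (bin 10); offset now 31 = byte 3 bit 7; 1 bits remain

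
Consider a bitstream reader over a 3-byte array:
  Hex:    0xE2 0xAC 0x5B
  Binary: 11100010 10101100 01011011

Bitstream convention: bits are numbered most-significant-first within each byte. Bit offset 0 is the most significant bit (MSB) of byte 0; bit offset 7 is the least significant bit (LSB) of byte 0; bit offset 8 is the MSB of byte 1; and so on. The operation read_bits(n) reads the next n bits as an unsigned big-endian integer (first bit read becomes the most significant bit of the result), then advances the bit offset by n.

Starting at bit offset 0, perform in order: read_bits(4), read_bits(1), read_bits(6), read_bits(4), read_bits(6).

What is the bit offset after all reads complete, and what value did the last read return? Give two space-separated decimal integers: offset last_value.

Read 1: bits[0:4] width=4 -> value=14 (bin 1110); offset now 4 = byte 0 bit 4; 20 bits remain
Read 2: bits[4:5] width=1 -> value=0 (bin 0); offset now 5 = byte 0 bit 5; 19 bits remain
Read 3: bits[5:11] width=6 -> value=21 (bin 010101); offset now 11 = byte 1 bit 3; 13 bits remain
Read 4: bits[11:15] width=4 -> value=6 (bin 0110); offset now 15 = byte 1 bit 7; 9 bits remain
Read 5: bits[15:21] width=6 -> value=11 (bin 001011); offset now 21 = byte 2 bit 5; 3 bits remain

Answer: 21 11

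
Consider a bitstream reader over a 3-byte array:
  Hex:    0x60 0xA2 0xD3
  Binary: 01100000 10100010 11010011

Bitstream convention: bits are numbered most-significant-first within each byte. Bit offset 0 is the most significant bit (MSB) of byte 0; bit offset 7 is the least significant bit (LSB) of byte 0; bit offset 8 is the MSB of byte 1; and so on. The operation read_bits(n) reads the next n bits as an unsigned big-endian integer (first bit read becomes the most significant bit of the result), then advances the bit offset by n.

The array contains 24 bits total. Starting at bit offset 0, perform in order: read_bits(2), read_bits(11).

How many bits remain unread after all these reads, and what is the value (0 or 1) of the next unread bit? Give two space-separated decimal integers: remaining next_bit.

Read 1: bits[0:2] width=2 -> value=1 (bin 01); offset now 2 = byte 0 bit 2; 22 bits remain
Read 2: bits[2:13] width=11 -> value=1044 (bin 10000010100); offset now 13 = byte 1 bit 5; 11 bits remain

Answer: 11 0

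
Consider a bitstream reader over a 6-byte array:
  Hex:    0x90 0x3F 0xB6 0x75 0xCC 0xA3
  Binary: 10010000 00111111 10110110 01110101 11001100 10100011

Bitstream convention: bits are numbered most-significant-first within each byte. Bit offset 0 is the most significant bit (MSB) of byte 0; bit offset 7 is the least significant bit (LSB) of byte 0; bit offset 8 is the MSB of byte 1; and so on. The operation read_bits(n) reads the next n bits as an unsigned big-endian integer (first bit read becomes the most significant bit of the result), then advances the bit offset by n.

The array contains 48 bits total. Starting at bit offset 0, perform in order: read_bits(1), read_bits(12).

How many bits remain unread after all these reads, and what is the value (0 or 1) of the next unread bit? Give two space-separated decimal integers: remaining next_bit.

Read 1: bits[0:1] width=1 -> value=1 (bin 1); offset now 1 = byte 0 bit 1; 47 bits remain
Read 2: bits[1:13] width=12 -> value=519 (bin 001000000111); offset now 13 = byte 1 bit 5; 35 bits remain

Answer: 35 1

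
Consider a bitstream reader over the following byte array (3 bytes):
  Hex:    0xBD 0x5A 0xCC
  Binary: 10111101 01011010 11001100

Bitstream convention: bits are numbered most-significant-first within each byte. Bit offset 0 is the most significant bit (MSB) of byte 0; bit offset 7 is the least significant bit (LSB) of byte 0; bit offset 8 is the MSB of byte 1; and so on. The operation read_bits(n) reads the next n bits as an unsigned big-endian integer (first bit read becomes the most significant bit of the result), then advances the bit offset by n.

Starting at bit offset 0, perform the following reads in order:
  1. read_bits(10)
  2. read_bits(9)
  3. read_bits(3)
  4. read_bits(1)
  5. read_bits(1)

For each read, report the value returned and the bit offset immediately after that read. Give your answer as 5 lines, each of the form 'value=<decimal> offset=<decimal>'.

Read 1: bits[0:10] width=10 -> value=757 (bin 1011110101); offset now 10 = byte 1 bit 2; 14 bits remain
Read 2: bits[10:19] width=9 -> value=214 (bin 011010110); offset now 19 = byte 2 bit 3; 5 bits remain
Read 3: bits[19:22] width=3 -> value=3 (bin 011); offset now 22 = byte 2 bit 6; 2 bits remain
Read 4: bits[22:23] width=1 -> value=0 (bin 0); offset now 23 = byte 2 bit 7; 1 bits remain
Read 5: bits[23:24] width=1 -> value=0 (bin 0); offset now 24 = byte 3 bit 0; 0 bits remain

Answer: value=757 offset=10
value=214 offset=19
value=3 offset=22
value=0 offset=23
value=0 offset=24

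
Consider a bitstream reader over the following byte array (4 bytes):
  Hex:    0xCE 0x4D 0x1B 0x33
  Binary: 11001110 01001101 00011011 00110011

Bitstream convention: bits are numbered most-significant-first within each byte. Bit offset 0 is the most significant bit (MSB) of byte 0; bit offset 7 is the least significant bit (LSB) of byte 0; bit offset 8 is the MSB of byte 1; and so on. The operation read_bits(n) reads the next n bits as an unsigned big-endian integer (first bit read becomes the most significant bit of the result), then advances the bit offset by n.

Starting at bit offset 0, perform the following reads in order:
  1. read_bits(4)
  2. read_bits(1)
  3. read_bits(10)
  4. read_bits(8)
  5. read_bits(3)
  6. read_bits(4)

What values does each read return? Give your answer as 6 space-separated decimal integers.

Answer: 12 1 806 141 4 12

Derivation:
Read 1: bits[0:4] width=4 -> value=12 (bin 1100); offset now 4 = byte 0 bit 4; 28 bits remain
Read 2: bits[4:5] width=1 -> value=1 (bin 1); offset now 5 = byte 0 bit 5; 27 bits remain
Read 3: bits[5:15] width=10 -> value=806 (bin 1100100110); offset now 15 = byte 1 bit 7; 17 bits remain
Read 4: bits[15:23] width=8 -> value=141 (bin 10001101); offset now 23 = byte 2 bit 7; 9 bits remain
Read 5: bits[23:26] width=3 -> value=4 (bin 100); offset now 26 = byte 3 bit 2; 6 bits remain
Read 6: bits[26:30] width=4 -> value=12 (bin 1100); offset now 30 = byte 3 bit 6; 2 bits remain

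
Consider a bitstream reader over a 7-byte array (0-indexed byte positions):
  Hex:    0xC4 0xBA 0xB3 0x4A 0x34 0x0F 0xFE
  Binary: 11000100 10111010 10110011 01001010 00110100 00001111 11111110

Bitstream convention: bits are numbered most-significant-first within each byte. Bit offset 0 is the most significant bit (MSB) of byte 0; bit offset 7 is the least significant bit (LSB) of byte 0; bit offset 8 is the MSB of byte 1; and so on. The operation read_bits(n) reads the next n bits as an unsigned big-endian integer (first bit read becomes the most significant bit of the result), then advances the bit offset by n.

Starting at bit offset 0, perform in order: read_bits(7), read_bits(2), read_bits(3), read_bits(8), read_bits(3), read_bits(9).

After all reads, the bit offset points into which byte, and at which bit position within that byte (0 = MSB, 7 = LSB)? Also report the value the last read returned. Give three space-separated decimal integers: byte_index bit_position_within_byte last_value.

Answer: 4 0 330

Derivation:
Read 1: bits[0:7] width=7 -> value=98 (bin 1100010); offset now 7 = byte 0 bit 7; 49 bits remain
Read 2: bits[7:9] width=2 -> value=1 (bin 01); offset now 9 = byte 1 bit 1; 47 bits remain
Read 3: bits[9:12] width=3 -> value=3 (bin 011); offset now 12 = byte 1 bit 4; 44 bits remain
Read 4: bits[12:20] width=8 -> value=171 (bin 10101011); offset now 20 = byte 2 bit 4; 36 bits remain
Read 5: bits[20:23] width=3 -> value=1 (bin 001); offset now 23 = byte 2 bit 7; 33 bits remain
Read 6: bits[23:32] width=9 -> value=330 (bin 101001010); offset now 32 = byte 4 bit 0; 24 bits remain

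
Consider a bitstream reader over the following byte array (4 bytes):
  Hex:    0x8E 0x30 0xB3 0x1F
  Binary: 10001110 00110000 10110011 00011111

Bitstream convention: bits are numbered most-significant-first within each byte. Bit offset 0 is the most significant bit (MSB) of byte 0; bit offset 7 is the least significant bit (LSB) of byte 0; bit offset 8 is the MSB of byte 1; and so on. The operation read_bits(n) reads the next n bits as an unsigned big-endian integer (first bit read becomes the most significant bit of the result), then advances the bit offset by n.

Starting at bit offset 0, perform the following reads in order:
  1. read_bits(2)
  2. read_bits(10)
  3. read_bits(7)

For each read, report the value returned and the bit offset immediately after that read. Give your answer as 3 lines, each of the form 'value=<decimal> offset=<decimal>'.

Answer: value=2 offset=2
value=227 offset=12
value=5 offset=19

Derivation:
Read 1: bits[0:2] width=2 -> value=2 (bin 10); offset now 2 = byte 0 bit 2; 30 bits remain
Read 2: bits[2:12] width=10 -> value=227 (bin 0011100011); offset now 12 = byte 1 bit 4; 20 bits remain
Read 3: bits[12:19] width=7 -> value=5 (bin 0000101); offset now 19 = byte 2 bit 3; 13 bits remain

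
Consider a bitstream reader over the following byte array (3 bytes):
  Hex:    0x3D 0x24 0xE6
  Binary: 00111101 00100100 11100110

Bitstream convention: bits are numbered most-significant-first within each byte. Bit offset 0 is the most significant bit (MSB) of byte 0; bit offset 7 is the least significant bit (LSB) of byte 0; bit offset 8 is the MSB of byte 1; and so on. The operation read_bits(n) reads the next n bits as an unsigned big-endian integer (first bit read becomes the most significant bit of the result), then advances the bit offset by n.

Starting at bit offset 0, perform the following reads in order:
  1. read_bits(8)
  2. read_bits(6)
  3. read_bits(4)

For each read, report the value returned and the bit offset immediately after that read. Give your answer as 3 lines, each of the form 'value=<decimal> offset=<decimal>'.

Read 1: bits[0:8] width=8 -> value=61 (bin 00111101); offset now 8 = byte 1 bit 0; 16 bits remain
Read 2: bits[8:14] width=6 -> value=9 (bin 001001); offset now 14 = byte 1 bit 6; 10 bits remain
Read 3: bits[14:18] width=4 -> value=3 (bin 0011); offset now 18 = byte 2 bit 2; 6 bits remain

Answer: value=61 offset=8
value=9 offset=14
value=3 offset=18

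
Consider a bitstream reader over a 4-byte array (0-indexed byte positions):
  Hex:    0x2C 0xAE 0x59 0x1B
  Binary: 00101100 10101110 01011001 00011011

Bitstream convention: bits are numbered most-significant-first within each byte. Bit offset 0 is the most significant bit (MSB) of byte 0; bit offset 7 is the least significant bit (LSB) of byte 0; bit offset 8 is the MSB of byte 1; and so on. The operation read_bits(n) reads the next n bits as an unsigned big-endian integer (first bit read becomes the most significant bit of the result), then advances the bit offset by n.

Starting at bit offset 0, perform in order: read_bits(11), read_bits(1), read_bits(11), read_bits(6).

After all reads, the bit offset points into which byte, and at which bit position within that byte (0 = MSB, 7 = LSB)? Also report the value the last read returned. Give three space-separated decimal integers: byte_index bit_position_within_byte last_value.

Read 1: bits[0:11] width=11 -> value=357 (bin 00101100101); offset now 11 = byte 1 bit 3; 21 bits remain
Read 2: bits[11:12] width=1 -> value=0 (bin 0); offset now 12 = byte 1 bit 4; 20 bits remain
Read 3: bits[12:23] width=11 -> value=1836 (bin 11100101100); offset now 23 = byte 2 bit 7; 9 bits remain
Read 4: bits[23:29] width=6 -> value=35 (bin 100011); offset now 29 = byte 3 bit 5; 3 bits remain

Answer: 3 5 35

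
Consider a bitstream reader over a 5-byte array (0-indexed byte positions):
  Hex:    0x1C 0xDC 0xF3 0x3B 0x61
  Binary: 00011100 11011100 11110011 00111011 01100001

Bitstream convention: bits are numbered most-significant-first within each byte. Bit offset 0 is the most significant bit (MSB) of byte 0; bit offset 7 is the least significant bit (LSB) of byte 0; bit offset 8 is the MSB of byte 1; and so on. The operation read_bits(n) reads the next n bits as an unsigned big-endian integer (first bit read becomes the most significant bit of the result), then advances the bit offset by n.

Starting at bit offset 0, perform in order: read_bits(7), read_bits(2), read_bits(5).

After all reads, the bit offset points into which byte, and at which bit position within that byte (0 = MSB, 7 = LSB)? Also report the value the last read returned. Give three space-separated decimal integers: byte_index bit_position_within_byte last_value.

Read 1: bits[0:7] width=7 -> value=14 (bin 0001110); offset now 7 = byte 0 bit 7; 33 bits remain
Read 2: bits[7:9] width=2 -> value=1 (bin 01); offset now 9 = byte 1 bit 1; 31 bits remain
Read 3: bits[9:14] width=5 -> value=23 (bin 10111); offset now 14 = byte 1 bit 6; 26 bits remain

Answer: 1 6 23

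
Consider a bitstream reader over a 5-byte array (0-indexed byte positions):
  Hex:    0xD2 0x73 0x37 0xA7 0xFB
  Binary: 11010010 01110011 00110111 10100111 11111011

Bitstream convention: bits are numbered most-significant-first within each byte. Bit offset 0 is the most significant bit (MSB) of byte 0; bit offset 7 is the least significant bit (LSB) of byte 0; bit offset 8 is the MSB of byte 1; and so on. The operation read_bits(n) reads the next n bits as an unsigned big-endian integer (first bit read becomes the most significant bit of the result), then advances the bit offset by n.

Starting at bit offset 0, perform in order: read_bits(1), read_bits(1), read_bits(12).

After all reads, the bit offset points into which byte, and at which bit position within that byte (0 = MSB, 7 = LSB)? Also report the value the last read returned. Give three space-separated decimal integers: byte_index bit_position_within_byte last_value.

Answer: 1 6 1180

Derivation:
Read 1: bits[0:1] width=1 -> value=1 (bin 1); offset now 1 = byte 0 bit 1; 39 bits remain
Read 2: bits[1:2] width=1 -> value=1 (bin 1); offset now 2 = byte 0 bit 2; 38 bits remain
Read 3: bits[2:14] width=12 -> value=1180 (bin 010010011100); offset now 14 = byte 1 bit 6; 26 bits remain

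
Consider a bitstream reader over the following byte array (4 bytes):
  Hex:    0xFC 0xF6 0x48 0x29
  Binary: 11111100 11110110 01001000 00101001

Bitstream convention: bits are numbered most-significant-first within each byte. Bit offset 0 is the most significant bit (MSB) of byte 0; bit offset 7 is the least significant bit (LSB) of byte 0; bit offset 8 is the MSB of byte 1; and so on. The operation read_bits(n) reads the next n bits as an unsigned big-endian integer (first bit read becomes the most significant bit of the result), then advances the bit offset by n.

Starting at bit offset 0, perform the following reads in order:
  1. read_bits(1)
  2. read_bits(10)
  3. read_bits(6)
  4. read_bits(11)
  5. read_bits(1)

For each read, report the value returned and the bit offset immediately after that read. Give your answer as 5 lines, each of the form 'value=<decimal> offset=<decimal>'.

Read 1: bits[0:1] width=1 -> value=1 (bin 1); offset now 1 = byte 0 bit 1; 31 bits remain
Read 2: bits[1:11] width=10 -> value=999 (bin 1111100111); offset now 11 = byte 1 bit 3; 21 bits remain
Read 3: bits[11:17] width=6 -> value=44 (bin 101100); offset now 17 = byte 2 bit 1; 15 bits remain
Read 4: bits[17:28] width=11 -> value=1154 (bin 10010000010); offset now 28 = byte 3 bit 4; 4 bits remain
Read 5: bits[28:29] width=1 -> value=1 (bin 1); offset now 29 = byte 3 bit 5; 3 bits remain

Answer: value=1 offset=1
value=999 offset=11
value=44 offset=17
value=1154 offset=28
value=1 offset=29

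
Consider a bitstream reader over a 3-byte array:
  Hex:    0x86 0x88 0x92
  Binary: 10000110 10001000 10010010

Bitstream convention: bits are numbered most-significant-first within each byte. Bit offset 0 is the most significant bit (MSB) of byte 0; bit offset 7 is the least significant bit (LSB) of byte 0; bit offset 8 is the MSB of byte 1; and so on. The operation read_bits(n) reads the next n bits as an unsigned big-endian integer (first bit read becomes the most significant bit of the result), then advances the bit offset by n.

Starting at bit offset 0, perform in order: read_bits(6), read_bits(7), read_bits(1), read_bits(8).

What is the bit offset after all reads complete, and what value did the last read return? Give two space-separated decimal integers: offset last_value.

Read 1: bits[0:6] width=6 -> value=33 (bin 100001); offset now 6 = byte 0 bit 6; 18 bits remain
Read 2: bits[6:13] width=7 -> value=81 (bin 1010001); offset now 13 = byte 1 bit 5; 11 bits remain
Read 3: bits[13:14] width=1 -> value=0 (bin 0); offset now 14 = byte 1 bit 6; 10 bits remain
Read 4: bits[14:22] width=8 -> value=36 (bin 00100100); offset now 22 = byte 2 bit 6; 2 bits remain

Answer: 22 36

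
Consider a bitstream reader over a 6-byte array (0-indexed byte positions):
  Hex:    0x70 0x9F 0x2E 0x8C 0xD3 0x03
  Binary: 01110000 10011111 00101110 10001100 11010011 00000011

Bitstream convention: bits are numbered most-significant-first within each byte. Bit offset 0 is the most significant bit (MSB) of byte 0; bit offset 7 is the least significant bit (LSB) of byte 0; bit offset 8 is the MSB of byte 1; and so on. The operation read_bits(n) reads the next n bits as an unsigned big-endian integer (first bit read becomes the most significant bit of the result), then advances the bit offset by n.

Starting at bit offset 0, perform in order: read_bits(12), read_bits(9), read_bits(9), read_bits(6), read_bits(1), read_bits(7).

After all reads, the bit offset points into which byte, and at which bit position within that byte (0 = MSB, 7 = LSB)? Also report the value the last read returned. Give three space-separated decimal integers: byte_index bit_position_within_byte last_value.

Answer: 5 4 48

Derivation:
Read 1: bits[0:12] width=12 -> value=1801 (bin 011100001001); offset now 12 = byte 1 bit 4; 36 bits remain
Read 2: bits[12:21] width=9 -> value=485 (bin 111100101); offset now 21 = byte 2 bit 5; 27 bits remain
Read 3: bits[21:30] width=9 -> value=419 (bin 110100011); offset now 30 = byte 3 bit 6; 18 bits remain
Read 4: bits[30:36] width=6 -> value=13 (bin 001101); offset now 36 = byte 4 bit 4; 12 bits remain
Read 5: bits[36:37] width=1 -> value=0 (bin 0); offset now 37 = byte 4 bit 5; 11 bits remain
Read 6: bits[37:44] width=7 -> value=48 (bin 0110000); offset now 44 = byte 5 bit 4; 4 bits remain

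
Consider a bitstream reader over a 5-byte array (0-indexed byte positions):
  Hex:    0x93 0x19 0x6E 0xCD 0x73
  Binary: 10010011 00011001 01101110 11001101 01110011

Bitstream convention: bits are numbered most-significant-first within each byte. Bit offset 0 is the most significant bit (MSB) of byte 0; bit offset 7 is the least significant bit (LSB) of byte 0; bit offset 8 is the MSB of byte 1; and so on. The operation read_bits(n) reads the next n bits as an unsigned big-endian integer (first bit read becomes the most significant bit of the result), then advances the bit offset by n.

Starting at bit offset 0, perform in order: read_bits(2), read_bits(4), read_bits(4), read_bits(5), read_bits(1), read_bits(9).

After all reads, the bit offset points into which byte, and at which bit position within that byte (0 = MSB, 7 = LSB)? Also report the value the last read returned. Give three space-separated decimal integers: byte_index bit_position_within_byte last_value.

Answer: 3 1 221

Derivation:
Read 1: bits[0:2] width=2 -> value=2 (bin 10); offset now 2 = byte 0 bit 2; 38 bits remain
Read 2: bits[2:6] width=4 -> value=4 (bin 0100); offset now 6 = byte 0 bit 6; 34 bits remain
Read 3: bits[6:10] width=4 -> value=12 (bin 1100); offset now 10 = byte 1 bit 2; 30 bits remain
Read 4: bits[10:15] width=5 -> value=12 (bin 01100); offset now 15 = byte 1 bit 7; 25 bits remain
Read 5: bits[15:16] width=1 -> value=1 (bin 1); offset now 16 = byte 2 bit 0; 24 bits remain
Read 6: bits[16:25] width=9 -> value=221 (bin 011011101); offset now 25 = byte 3 bit 1; 15 bits remain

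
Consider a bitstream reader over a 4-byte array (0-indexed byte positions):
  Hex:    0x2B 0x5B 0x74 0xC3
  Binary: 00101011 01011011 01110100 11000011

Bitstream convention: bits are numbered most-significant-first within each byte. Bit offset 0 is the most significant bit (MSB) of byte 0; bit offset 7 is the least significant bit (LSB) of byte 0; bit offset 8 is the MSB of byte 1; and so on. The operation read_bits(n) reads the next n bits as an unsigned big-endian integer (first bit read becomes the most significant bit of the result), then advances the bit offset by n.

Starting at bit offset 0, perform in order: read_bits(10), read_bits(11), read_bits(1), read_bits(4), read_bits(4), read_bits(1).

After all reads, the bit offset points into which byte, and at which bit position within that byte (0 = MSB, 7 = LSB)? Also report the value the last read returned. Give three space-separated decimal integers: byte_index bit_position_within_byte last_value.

Answer: 3 7 1

Derivation:
Read 1: bits[0:10] width=10 -> value=173 (bin 0010101101); offset now 10 = byte 1 bit 2; 22 bits remain
Read 2: bits[10:21] width=11 -> value=878 (bin 01101101110); offset now 21 = byte 2 bit 5; 11 bits remain
Read 3: bits[21:22] width=1 -> value=1 (bin 1); offset now 22 = byte 2 bit 6; 10 bits remain
Read 4: bits[22:26] width=4 -> value=3 (bin 0011); offset now 26 = byte 3 bit 2; 6 bits remain
Read 5: bits[26:30] width=4 -> value=0 (bin 0000); offset now 30 = byte 3 bit 6; 2 bits remain
Read 6: bits[30:31] width=1 -> value=1 (bin 1); offset now 31 = byte 3 bit 7; 1 bits remain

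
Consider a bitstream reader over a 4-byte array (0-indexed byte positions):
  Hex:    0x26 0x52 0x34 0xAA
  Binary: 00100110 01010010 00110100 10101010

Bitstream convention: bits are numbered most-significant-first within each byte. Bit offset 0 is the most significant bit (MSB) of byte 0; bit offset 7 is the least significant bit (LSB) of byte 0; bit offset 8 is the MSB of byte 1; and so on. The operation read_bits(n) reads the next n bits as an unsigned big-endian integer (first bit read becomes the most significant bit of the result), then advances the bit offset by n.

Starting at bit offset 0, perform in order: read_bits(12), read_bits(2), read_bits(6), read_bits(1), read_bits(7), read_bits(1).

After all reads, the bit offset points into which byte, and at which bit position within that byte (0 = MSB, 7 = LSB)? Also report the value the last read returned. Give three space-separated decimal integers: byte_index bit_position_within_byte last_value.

Answer: 3 5 1

Derivation:
Read 1: bits[0:12] width=12 -> value=613 (bin 001001100101); offset now 12 = byte 1 bit 4; 20 bits remain
Read 2: bits[12:14] width=2 -> value=0 (bin 00); offset now 14 = byte 1 bit 6; 18 bits remain
Read 3: bits[14:20] width=6 -> value=35 (bin 100011); offset now 20 = byte 2 bit 4; 12 bits remain
Read 4: bits[20:21] width=1 -> value=0 (bin 0); offset now 21 = byte 2 bit 5; 11 bits remain
Read 5: bits[21:28] width=7 -> value=74 (bin 1001010); offset now 28 = byte 3 bit 4; 4 bits remain
Read 6: bits[28:29] width=1 -> value=1 (bin 1); offset now 29 = byte 3 bit 5; 3 bits remain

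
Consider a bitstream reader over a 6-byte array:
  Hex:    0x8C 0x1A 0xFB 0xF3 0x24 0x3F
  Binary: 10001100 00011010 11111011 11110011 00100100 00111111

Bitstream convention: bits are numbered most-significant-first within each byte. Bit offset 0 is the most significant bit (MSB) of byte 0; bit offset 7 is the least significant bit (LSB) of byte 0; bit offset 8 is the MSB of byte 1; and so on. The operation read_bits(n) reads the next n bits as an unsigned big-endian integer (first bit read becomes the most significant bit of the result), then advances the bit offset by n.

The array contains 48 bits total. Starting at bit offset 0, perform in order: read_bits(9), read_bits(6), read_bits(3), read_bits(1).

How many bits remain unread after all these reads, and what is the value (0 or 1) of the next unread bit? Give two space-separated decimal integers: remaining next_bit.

Read 1: bits[0:9] width=9 -> value=280 (bin 100011000); offset now 9 = byte 1 bit 1; 39 bits remain
Read 2: bits[9:15] width=6 -> value=13 (bin 001101); offset now 15 = byte 1 bit 7; 33 bits remain
Read 3: bits[15:18] width=3 -> value=3 (bin 011); offset now 18 = byte 2 bit 2; 30 bits remain
Read 4: bits[18:19] width=1 -> value=1 (bin 1); offset now 19 = byte 2 bit 3; 29 bits remain

Answer: 29 1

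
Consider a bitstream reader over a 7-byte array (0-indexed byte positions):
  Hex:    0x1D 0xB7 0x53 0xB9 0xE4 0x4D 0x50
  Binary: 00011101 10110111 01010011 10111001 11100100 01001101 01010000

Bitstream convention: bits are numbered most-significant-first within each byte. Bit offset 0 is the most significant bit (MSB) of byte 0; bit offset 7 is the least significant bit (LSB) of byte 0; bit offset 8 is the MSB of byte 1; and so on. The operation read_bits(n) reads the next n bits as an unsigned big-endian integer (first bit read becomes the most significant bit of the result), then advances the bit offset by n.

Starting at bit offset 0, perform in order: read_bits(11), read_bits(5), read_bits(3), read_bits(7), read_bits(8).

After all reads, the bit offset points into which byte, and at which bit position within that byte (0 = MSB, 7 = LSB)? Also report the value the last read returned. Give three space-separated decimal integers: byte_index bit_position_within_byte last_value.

Answer: 4 2 231

Derivation:
Read 1: bits[0:11] width=11 -> value=237 (bin 00011101101); offset now 11 = byte 1 bit 3; 45 bits remain
Read 2: bits[11:16] width=5 -> value=23 (bin 10111); offset now 16 = byte 2 bit 0; 40 bits remain
Read 3: bits[16:19] width=3 -> value=2 (bin 010); offset now 19 = byte 2 bit 3; 37 bits remain
Read 4: bits[19:26] width=7 -> value=78 (bin 1001110); offset now 26 = byte 3 bit 2; 30 bits remain
Read 5: bits[26:34] width=8 -> value=231 (bin 11100111); offset now 34 = byte 4 bit 2; 22 bits remain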